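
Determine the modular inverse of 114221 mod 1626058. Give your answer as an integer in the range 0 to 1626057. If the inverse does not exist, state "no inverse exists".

195689

Run Euclid on (1626058, 114221):
1626058 = 14*114221 + 26964
114221 = 4*26964 + 6365
26964 = 4*6365 + 1504
6365 = 4*1504 + 349
1504 = 4*349 + 108
349 = 3*108 + 25
108 = 4*25 + 8
25 = 3*8 + 1
8 = 8*1 + 0
The gcd is 1. Working backward:
1 = 25 − 3·8
1 = −3·108 + 13·25
1 = 13·349 − 42·108
1 = −42·1504 + 181·349
1 = 181·6365 − 766·1504
1 = −766·26964 + 3245·6365
1 = 3245·114221 − 13746·26964
1 = −13746·1626058 + 195689·114221
So 114221·195689 ≡ 1 (mod 1626058).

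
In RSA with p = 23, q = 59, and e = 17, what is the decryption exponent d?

φ(n) = (p−1)(q−1) = 22·58 = 1276.
Need d with 17·d ≡ 1 (mod 1276). Apply the extended Euclidean algorithm:
1276 = 75×17 + 1
17 = 17×1 + 0
Back-substitute:
1 = 1276 − 75·17
So 17·(-75) ≡ 1 (mod 1276), hence d ≡ -75 ≡ 1201 (mod 1276).

1201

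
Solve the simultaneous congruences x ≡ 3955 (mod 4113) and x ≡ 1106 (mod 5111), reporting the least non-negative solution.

16719187

Write x = 3955 + 4113·k. Then 4113·k ≡ 1106 − 3955 ≡ 2262 (mod 5111).
Need 4113⁻¹ mod 5111. Extended Euclid on (5111, 4113):
5111 = 1·4113 + 998
4113 = 4·998 + 121
998 = 8·121 + 30
121 = 4·30 + 1
30 = 30·1 + 0
Back-substitute:
1 = 121 − 4·30
1 = −4·998 + 33·121
1 = 33·4113 − 136·998
1 = −136·5111 + 169·4113
4113⁻¹ ≡ 169 (mod 5111), so k ≡ 169·2262 ≡ 4064 (mod 5111).
x = 3955 + 4113·4064 = 16719187.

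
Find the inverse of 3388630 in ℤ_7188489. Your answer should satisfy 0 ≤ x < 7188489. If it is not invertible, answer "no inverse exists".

Compute gcd(3388630, 7188489):
7188489 = 2×3388630 + 411229
3388630 = 8×411229 + 98798
411229 = 4×98798 + 16037
98798 = 6×16037 + 2576
16037 = 6×2576 + 581
2576 = 4×581 + 252
581 = 2×252 + 77
252 = 3×77 + 21
77 = 3×21 + 14
21 = 1×14 + 7
14 = 2×7 + 0
Since gcd = 7 > 1, 3388630 is not a unit mod 7188489.

no inverse exists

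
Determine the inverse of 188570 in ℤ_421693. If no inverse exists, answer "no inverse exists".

58910

gcd(421693, 188570) by repeated division:
421693 = 2*188570 + 44553
188570 = 4*44553 + 10358
44553 = 4*10358 + 3121
10358 = 3*3121 + 995
3121 = 3*995 + 136
995 = 7*136 + 43
136 = 3*43 + 7
43 = 6*7 + 1
7 = 7*1 + 0
The gcd is 1. Working backward:
1 = 43 − 6·7
1 = −6·136 + 19·43
1 = 19·995 − 139·136
1 = −139·3121 + 436·995
1 = 436·10358 − 1447·3121
1 = −1447·44553 + 6224·10358
1 = 6224·188570 − 26343·44553
1 = −26343·421693 + 58910·188570
So 188570·58910 ≡ 1 (mod 421693).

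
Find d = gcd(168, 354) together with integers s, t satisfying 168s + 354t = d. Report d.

Euclidean algorithm:
354 = 2×168 + 18
168 = 9×18 + 6
18 = 3×6 + 0
gcd(168, 354) = 6.
Back-substituting:
6 = 168 − 9·18
6 = −9·354 + 19·168
So 6 = (-9)·354 + (19)·168.

6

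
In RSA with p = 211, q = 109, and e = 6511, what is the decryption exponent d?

22471

φ(n) = (p−1)(q−1) = 210·108 = 22680.
Need d with 6511·d ≡ 1 (mod 22680). Apply the extended Euclidean algorithm:
22680 = 3·6511 + 3147
6511 = 2·3147 + 217
3147 = 14·217 + 109
217 = 1·109 + 108
109 = 1·108 + 1
108 = 108·1 + 0
Back-substitute:
1 = 109 − 108
1 = −217 + 2·109
1 = 2·3147 − 29·217
1 = −29·6511 + 60·3147
1 = 60·22680 − 209·6511
So 6511·(-209) ≡ 1 (mod 22680), hence d ≡ -209 ≡ 22471 (mod 22680).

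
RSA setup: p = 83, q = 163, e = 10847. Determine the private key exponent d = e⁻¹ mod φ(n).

φ(n) = (p−1)(q−1) = 82·162 = 13284.
Need d with 10847·d ≡ 1 (mod 13284). Apply the extended Euclidean algorithm:
13284 = 1·10847 + 2437
10847 = 4·2437 + 1099
2437 = 2·1099 + 239
1099 = 4·239 + 143
239 = 1·143 + 96
143 = 1·96 + 47
96 = 2·47 + 2
47 = 23·2 + 1
2 = 2·1 + 0
Back-substitute:
1 = 47 − 23·2
1 = −23·96 + 47·47
1 = 47·143 − 70·96
1 = −70·239 + 117·143
1 = 117·1099 − 538·239
1 = −538·2437 + 1193·1099
1 = 1193·10847 − 5310·2437
1 = −5310·13284 + 6503·10847
So 10847·6503 ≡ 1 (mod 13284), hence d = 6503.

6503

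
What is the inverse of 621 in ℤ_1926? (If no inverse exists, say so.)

no inverse exists

Euclidean algorithm on 1926, 621:
1926 = 3*621 + 63
621 = 9*63 + 54
63 = 1*54 + 9
54 = 6*9 + 0
Since gcd = 9 > 1, 621 is not a unit mod 1926.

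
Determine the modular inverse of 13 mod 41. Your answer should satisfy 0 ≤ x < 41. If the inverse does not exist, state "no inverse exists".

19

Extended Euclidean algorithm:
41 = 3×13 + 2
13 = 6×2 + 1
2 = 2×1 + 0
gcd = 1, so the inverse exists. Back-substitute:
1 = 13 − 6·2
1 = −6·41 + 19·13
So 13·19 ≡ 1 (mod 41).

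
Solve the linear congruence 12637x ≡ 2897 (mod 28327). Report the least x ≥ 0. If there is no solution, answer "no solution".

128

First find gcd(12637, 28327):
28327 = 2*12637 + 3053
12637 = 4*3053 + 425
3053 = 7*425 + 78
425 = 5*78 + 35
78 = 2*35 + 8
35 = 4*8 + 3
8 = 2*3 + 2
3 = 1*2 + 1
2 = 2*1 + 0
gcd = 1, so a unique solution mod 28327 exists.
Back-substitute for the Bézout coefficients:
1 = 3 − 2
1 = −8 + 3·3
1 = 3·35 − 13·8
1 = −13·78 + 29·35
1 = 29·425 − 158·78
1 = −158·3053 + 1135·425
1 = 1135·12637 − 4698·3053
1 = −4698·28327 + 10531·12637
So 12637·(10531) ≡ 1 (mod 28327), giving 12637⁻¹ ≡ 10531.
x ≡ 12637⁻¹·2897 ≡ 10531·2897 ≡ 128 (mod 28327).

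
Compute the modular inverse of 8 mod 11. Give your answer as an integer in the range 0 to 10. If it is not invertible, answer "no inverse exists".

7

gcd(11, 8) by repeated division:
11 = 1×8 + 3
8 = 2×3 + 2
3 = 1×2 + 1
2 = 2×1 + 0
Since gcd(8, 11) = 1, back-substitute to write 1 as a combination:
1 = 3 − 2
1 = −8 + 3·3
1 = 3·11 − 4·8
Thus 8·(-4) ≡ 1 (mod 11); reducing, -4 mod 11 = 7.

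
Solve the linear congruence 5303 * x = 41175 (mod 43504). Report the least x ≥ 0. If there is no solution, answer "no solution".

37761

First find gcd(5303, 43504):
43504 = 8×5303 + 1080
5303 = 4×1080 + 983
1080 = 1×983 + 97
983 = 10×97 + 13
97 = 7×13 + 6
13 = 2×6 + 1
6 = 6×1 + 0
gcd = 1, so a unique solution mod 43504 exists.
Back-substitute for the Bézout coefficients:
1 = 13 − 2·6
1 = −2·97 + 15·13
1 = 15·983 − 152·97
1 = −152·1080 + 167·983
1 = 167·5303 − 820·1080
1 = −820·43504 + 6727·5303
So 5303·(6727) ≡ 1 (mod 43504), giving 5303⁻¹ ≡ 6727.
x ≡ 5303⁻¹·41175 ≡ 6727·41175 ≡ 37761 (mod 43504).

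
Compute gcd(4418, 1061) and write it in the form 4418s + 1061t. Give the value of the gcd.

Apply Euclid's algorithm to 4418 and 1061:
4418 = 4*1061 + 174
1061 = 6*174 + 17
174 = 10*17 + 4
17 = 4*4 + 1
4 = 4*1 + 0
gcd(4418, 1061) = 1.
Express as a combination:
1 = 17 − 4·4
1 = −4·174 + 41·17
1 = 41·1061 − 250·174
1 = −250·4418 + 1041·1061
So 1 = (-250)·4418 + (1041)·1061.

1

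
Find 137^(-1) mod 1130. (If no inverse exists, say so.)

33

Apply the Euclidean algorithm to 1130 and 137:
1130 = 8*137 + 34
137 = 4*34 + 1
34 = 34*1 + 0
gcd = 1, so the inverse exists. Back-substitute:
1 = 137 − 4·34
1 = −4·1130 + 33·137
So 137·33 ≡ 1 (mod 1130).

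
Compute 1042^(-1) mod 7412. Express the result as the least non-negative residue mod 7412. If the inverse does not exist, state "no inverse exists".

Compute gcd(1042, 7412):
7412 = 7·1042 + 118
1042 = 8·118 + 98
118 = 1·98 + 20
98 = 4·20 + 18
20 = 1·18 + 2
18 = 9·2 + 0
gcd(1042, 7412) = 2 ≠ 1, so 1042 has no multiplicative inverse modulo 7412.

no inverse exists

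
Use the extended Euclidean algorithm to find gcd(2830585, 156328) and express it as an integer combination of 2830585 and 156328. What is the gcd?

1

Repeated division:
2830585 = 18×156328 + 16681
156328 = 9×16681 + 6199
16681 = 2×6199 + 4283
6199 = 1×4283 + 1916
4283 = 2×1916 + 451
1916 = 4×451 + 112
451 = 4×112 + 3
112 = 37×3 + 1
3 = 3×1 + 0
gcd(2830585, 156328) = 1.
Working backward:
1 = 112 − 37·3
1 = −37·451 + 149·112
1 = 149·1916 − 633·451
1 = −633·4283 + 1415·1916
1 = 1415·6199 − 2048·4283
1 = −2048·16681 + 5511·6199
1 = 5511·156328 − 51647·16681
1 = −51647·2830585 + 935157·156328
So 1 = (-51647)·2830585 + (935157)·156328.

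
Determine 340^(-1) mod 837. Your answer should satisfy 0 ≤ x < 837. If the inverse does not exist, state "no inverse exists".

Apply the Euclidean algorithm to 837 and 340:
837 = 2×340 + 157
340 = 2×157 + 26
157 = 6×26 + 1
26 = 26×1 + 0
The gcd is 1. Working backward:
1 = 157 − 6·26
1 = −6·340 + 13·157
1 = 13·837 − 32·340
Thus 340·(-32) ≡ 1 (mod 837); reducing, -32 mod 837 = 805.

805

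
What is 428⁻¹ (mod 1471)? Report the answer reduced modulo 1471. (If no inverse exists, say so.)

1117

Apply the Euclidean algorithm to 1471 and 428:
1471 = 3·428 + 187
428 = 2·187 + 54
187 = 3·54 + 25
54 = 2·25 + 4
25 = 6·4 + 1
4 = 4·1 + 0
gcd = 1, so the inverse exists. Back-substitute:
1 = 25 − 6·4
1 = −6·54 + 13·25
1 = 13·187 − 45·54
1 = −45·428 + 103·187
1 = 103·1471 − 354·428
So 428·(-354) ≡ 1 (mod 1471), and -354 ≡ 1117 (mod 1471).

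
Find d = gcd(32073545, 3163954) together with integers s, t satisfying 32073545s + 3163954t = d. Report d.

1

Euclidean algorithm:
32073545 = 10×3163954 + 434005
3163954 = 7×434005 + 125919
434005 = 3×125919 + 56248
125919 = 2×56248 + 13423
56248 = 4×13423 + 2556
13423 = 5×2556 + 643
2556 = 3×643 + 627
643 = 1×627 + 16
627 = 39×16 + 3
16 = 5×3 + 1
3 = 3×1 + 0
gcd(32073545, 3163954) = 1.
Express as a combination:
1 = 16 − 5·3
1 = −5·627 + 196·16
1 = 196·643 − 201·627
1 = −201·2556 + 799·643
1 = 799·13423 − 4196·2556
1 = −4196·56248 + 17583·13423
1 = 17583·125919 − 39362·56248
1 = −39362·434005 + 135669·125919
1 = 135669·3163954 − 989045·434005
1 = −989045·32073545 + 10026119·3163954
So 1 = (-989045)·32073545 + (10026119)·3163954.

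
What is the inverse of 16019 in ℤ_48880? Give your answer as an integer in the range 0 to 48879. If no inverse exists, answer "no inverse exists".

Apply the Euclidean algorithm to 48880 and 16019:
48880 = 3×16019 + 823
16019 = 19×823 + 382
823 = 2×382 + 59
382 = 6×59 + 28
59 = 2×28 + 3
28 = 9×3 + 1
3 = 3×1 + 0
Since gcd(16019, 48880) = 1, back-substitute to write 1 as a combination:
1 = 28 − 9·3
1 = −9·59 + 19·28
1 = 19·382 − 123·59
1 = −123·823 + 265·382
1 = 265·16019 − 5158·823
1 = −5158·48880 + 15739·16019
So 16019·15739 ≡ 1 (mod 48880).

15739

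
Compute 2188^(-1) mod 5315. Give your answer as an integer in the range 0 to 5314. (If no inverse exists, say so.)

4132

Extended Euclidean algorithm:
5315 = 2×2188 + 939
2188 = 2×939 + 310
939 = 3×310 + 9
310 = 34×9 + 4
9 = 2×4 + 1
4 = 4×1 + 0
The gcd is 1. Working backward:
1 = 9 − 2·4
1 = −2·310 + 69·9
1 = 69·939 − 209·310
1 = −209·2188 + 487·939
1 = 487·5315 − 1183·2188
Thus 2188·(-1183) ≡ 1 (mod 5315); reducing, -1183 mod 5315 = 4132.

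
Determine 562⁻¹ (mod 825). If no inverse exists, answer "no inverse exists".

298

gcd(825, 562) by repeated division:
825 = 1·562 + 263
562 = 2·263 + 36
263 = 7·36 + 11
36 = 3·11 + 3
11 = 3·3 + 2
3 = 1·2 + 1
2 = 2·1 + 0
gcd = 1, so the inverse exists. Back-substitute:
1 = 3 − 2
1 = −11 + 4·3
1 = 4·36 − 13·11
1 = −13·263 + 95·36
1 = 95·562 − 203·263
1 = −203·825 + 298·562
So 562·298 ≡ 1 (mod 825).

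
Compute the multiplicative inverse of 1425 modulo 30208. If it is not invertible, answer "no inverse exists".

9073

Apply the Euclidean algorithm to 30208 and 1425:
30208 = 21·1425 + 283
1425 = 5·283 + 10
283 = 28·10 + 3
10 = 3·3 + 1
3 = 3·1 + 0
gcd = 1, so the inverse exists. Back-substitute:
1 = 10 − 3·3
1 = −3·283 + 85·10
1 = 85·1425 − 428·283
1 = −428·30208 + 9073·1425
So 1425·9073 ≡ 1 (mod 30208).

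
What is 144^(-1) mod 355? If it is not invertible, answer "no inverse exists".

249

Run Euclid on (355, 144):
355 = 2*144 + 67
144 = 2*67 + 10
67 = 6*10 + 7
10 = 1*7 + 3
7 = 2*3 + 1
3 = 3*1 + 0
gcd = 1, so the inverse exists. Back-substitute:
1 = 7 − 2·3
1 = −2·10 + 3·7
1 = 3·67 − 20·10
1 = −20·144 + 43·67
1 = 43·355 − 106·144
Thus 144·(-106) ≡ 1 (mod 355); reducing, -106 mod 355 = 249.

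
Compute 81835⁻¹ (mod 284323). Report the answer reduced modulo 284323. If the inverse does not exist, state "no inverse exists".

no inverse exists

Euclidean algorithm on 284323, 81835:
284323 = 3·81835 + 38818
81835 = 2·38818 + 4199
38818 = 9·4199 + 1027
4199 = 4·1027 + 91
1027 = 11·91 + 26
91 = 3·26 + 13
26 = 2·13 + 0
gcd(81835, 284323) = 13 ≠ 1, so 81835 has no multiplicative inverse modulo 284323.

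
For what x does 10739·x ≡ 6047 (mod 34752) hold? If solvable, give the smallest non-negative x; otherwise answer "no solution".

27109

First find gcd(10739, 34752):
34752 = 3*10739 + 2535
10739 = 4*2535 + 599
2535 = 4*599 + 139
599 = 4*139 + 43
139 = 3*43 + 10
43 = 4*10 + 3
10 = 3*3 + 1
3 = 3*1 + 0
gcd = 1, so a unique solution mod 34752 exists.
Back-substitute for the Bézout coefficients:
1 = 10 − 3·3
1 = −3·43 + 13·10
1 = 13·139 − 42·43
1 = −42·599 + 181·139
1 = 181·2535 − 766·599
1 = −766·10739 + 3245·2535
1 = 3245·34752 − 10501·10739
So 10739·(-10501) ≡ 1 (mod 34752), giving 10739⁻¹ ≡ 24251.
x ≡ 10739⁻¹·6047 ≡ 24251·6047 ≡ 27109 (mod 34752).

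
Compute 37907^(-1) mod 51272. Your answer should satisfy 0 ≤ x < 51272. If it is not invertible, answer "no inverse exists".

12115

Extended Euclidean algorithm:
51272 = 1·37907 + 13365
37907 = 2·13365 + 11177
13365 = 1·11177 + 2188
11177 = 5·2188 + 237
2188 = 9·237 + 55
237 = 4·55 + 17
55 = 3·17 + 4
17 = 4·4 + 1
4 = 4·1 + 0
Since gcd(37907, 51272) = 1, back-substitute to write 1 as a combination:
1 = 17 − 4·4
1 = −4·55 + 13·17
1 = 13·237 − 56·55
1 = −56·2188 + 517·237
1 = 517·11177 − 2641·2188
1 = −2641·13365 + 3158·11177
1 = 3158·37907 − 8957·13365
1 = −8957·51272 + 12115·37907
So 37907·12115 ≡ 1 (mod 51272).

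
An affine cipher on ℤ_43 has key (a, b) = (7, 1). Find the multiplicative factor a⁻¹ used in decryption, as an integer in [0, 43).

Run Euclid on (43, 7):
43 = 6×7 + 1
7 = 7×1 + 0
gcd = 1, so the inverse exists. Back-substitute:
1 = 43 − 6·7
Hence 7⁻¹ ≡ -6 ≡ 37 (mod 43).

37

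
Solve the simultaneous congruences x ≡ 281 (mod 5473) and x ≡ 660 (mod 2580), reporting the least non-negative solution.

10743780

Write x = 281 + 5473·k. Then 5473·k ≡ 660 − 281 ≡ 379 (mod 2580).
Need 5473⁻¹ mod 2580. Extended Euclid on (2580, 313):
2580 = 8×313 + 76
313 = 4×76 + 9
76 = 8×9 + 4
9 = 2×4 + 1
4 = 4×1 + 0
Back-substitute:
1 = 9 − 2·4
1 = −2·76 + 17·9
1 = 17·313 − 70·76
1 = −70·2580 + 577·313
5473⁻¹ ≡ 577 (mod 2580), so k ≡ 577·379 ≡ 1963 (mod 2580).
x = 281 + 5473·1963 = 10743780.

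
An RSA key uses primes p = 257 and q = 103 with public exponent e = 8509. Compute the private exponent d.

φ(n) = (p−1)(q−1) = 256·102 = 26112.
Need d with 8509·d ≡ 1 (mod 26112). Apply the extended Euclidean algorithm:
26112 = 3*8509 + 585
8509 = 14*585 + 319
585 = 1*319 + 266
319 = 1*266 + 53
266 = 5*53 + 1
53 = 53*1 + 0
Back-substitute:
1 = 266 − 5·53
1 = −5·319 + 6·266
1 = 6·585 − 11·319
1 = −11·8509 + 160·585
1 = 160·26112 − 491·8509
So 8509·(-491) ≡ 1 (mod 26112), hence d ≡ -491 ≡ 25621 (mod 26112).

25621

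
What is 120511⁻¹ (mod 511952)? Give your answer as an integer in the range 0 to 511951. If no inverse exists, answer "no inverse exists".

gcd(511952, 120511) by repeated division:
511952 = 4×120511 + 29908
120511 = 4×29908 + 879
29908 = 34×879 + 22
879 = 39×22 + 21
22 = 1×21 + 1
21 = 21×1 + 0
gcd = 1, so the inverse exists. Back-substitute:
1 = 22 − 21
1 = −879 + 40·22
1 = 40·29908 − 1361·879
1 = −1361·120511 + 5484·29908
1 = 5484·511952 − 23297·120511
Hence 120511⁻¹ ≡ -23297 ≡ 488655 (mod 511952).

488655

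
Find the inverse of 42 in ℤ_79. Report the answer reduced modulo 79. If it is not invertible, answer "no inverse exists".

32

Run Euclid on (79, 42):
79 = 1*42 + 37
42 = 1*37 + 5
37 = 7*5 + 2
5 = 2*2 + 1
2 = 2*1 + 0
gcd = 1, so the inverse exists. Back-substitute:
1 = 5 − 2·2
1 = −2·37 + 15·5
1 = 15·42 − 17·37
1 = −17·79 + 32·42
So 42·32 ≡ 1 (mod 79).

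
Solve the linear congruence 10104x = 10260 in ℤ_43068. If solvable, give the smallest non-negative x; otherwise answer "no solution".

423

First find gcd(10104, 43068):
43068 = 4*10104 + 2652
10104 = 3*2652 + 2148
2652 = 1*2148 + 504
2148 = 4*504 + 132
504 = 3*132 + 108
132 = 1*108 + 24
108 = 4*24 + 12
24 = 2*12 + 0
gcd = 12 and 12 | 10260, so solutions exist. Divide through by 12: 842x ≡ 855 (mod 3589).
Now find 842⁻¹ mod 3589:
3589 = 4*842 + 221
842 = 3*221 + 179
221 = 1*179 + 42
179 = 4*42 + 11
42 = 3*11 + 9
11 = 1*9 + 2
9 = 4*2 + 1
2 = 2*1 + 0
Back-substitute:
1 = 9 − 4·2
1 = −4·11 + 5·9
1 = 5·42 − 19·11
1 = −19·179 + 81·42
1 = 81·221 − 100·179
1 = −100·842 + 381·221
1 = 381·3589 − 1624·842
So 842·(-1624) ≡ 1 (mod 3589), i.e. 842⁻¹ ≡ 1965.
Then x ≡ 1965·855 ≡ 423 (mod 3589); the smallest non-negative solution is x = 423.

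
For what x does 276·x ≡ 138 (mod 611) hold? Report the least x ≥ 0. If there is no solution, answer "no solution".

306

First find gcd(276, 611):
611 = 2×276 + 59
276 = 4×59 + 40
59 = 1×40 + 19
40 = 2×19 + 2
19 = 9×2 + 1
2 = 2×1 + 0
gcd = 1, so a unique solution mod 611 exists.
Back-substitute for the Bézout coefficients:
1 = 19 − 9·2
1 = −9·40 + 19·19
1 = 19·59 − 28·40
1 = −28·276 + 131·59
1 = 131·611 − 290·276
So 276·(-290) ≡ 1 (mod 611), giving 276⁻¹ ≡ 321.
x ≡ 276⁻¹·138 ≡ 321·138 ≡ 306 (mod 611).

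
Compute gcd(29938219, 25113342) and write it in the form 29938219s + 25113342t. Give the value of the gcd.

1

Euclidean algorithm:
29938219 = 1×25113342 + 4824877
25113342 = 5×4824877 + 988957
4824877 = 4×988957 + 869049
988957 = 1×869049 + 119908
869049 = 7×119908 + 29693
119908 = 4×29693 + 1136
29693 = 26×1136 + 157
1136 = 7×157 + 37
157 = 4×37 + 9
37 = 4×9 + 1
9 = 9×1 + 0
gcd(29938219, 25113342) = 1.
Working backward:
1 = 37 − 4·9
1 = −4·157 + 17·37
1 = 17·1136 − 123·157
1 = −123·29693 + 3215·1136
1 = 3215·119908 − 12983·29693
1 = −12983·869049 + 94096·119908
1 = 94096·988957 − 107079·869049
1 = −107079·4824877 + 522412·988957
1 = 522412·25113342 − 2719139·4824877
1 = −2719139·29938219 + 3241551·25113342
So 1 = (-2719139)·29938219 + (3241551)·25113342.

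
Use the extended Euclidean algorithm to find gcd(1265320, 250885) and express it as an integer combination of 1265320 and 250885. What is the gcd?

Apply Euclid's algorithm to 1265320 and 250885:
1265320 = 5·250885 + 10895
250885 = 23·10895 + 300
10895 = 36·300 + 95
300 = 3·95 + 15
95 = 6·15 + 5
15 = 3·5 + 0
gcd(1265320, 250885) = 5.
Back-substituting:
5 = 95 − 6·15
5 = −6·300 + 19·95
5 = 19·10895 − 690·300
5 = −690·250885 + 15889·10895
5 = 15889·1265320 − 80135·250885
So 5 = (15889)·1265320 + (-80135)·250885.

5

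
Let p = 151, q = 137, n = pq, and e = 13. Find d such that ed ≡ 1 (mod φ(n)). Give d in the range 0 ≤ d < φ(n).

φ(n) = (p−1)(q−1) = 150·136 = 20400.
Need d with 13·d ≡ 1 (mod 20400). Apply the extended Euclidean algorithm:
20400 = 1569·13 + 3
13 = 4·3 + 1
3 = 3·1 + 0
Back-substitute:
1 = 13 − 4·3
1 = −4·20400 + 6277·13
So 13·6277 ≡ 1 (mod 20400), hence d = 6277.

6277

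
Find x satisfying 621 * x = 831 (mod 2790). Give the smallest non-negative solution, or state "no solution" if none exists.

gcd(621, 2790):
2790 = 4·621 + 306
621 = 2·306 + 9
306 = 34·9 + 0
gcd = 9, but 9 ∤ 831, so the congruence has no solution.

no solution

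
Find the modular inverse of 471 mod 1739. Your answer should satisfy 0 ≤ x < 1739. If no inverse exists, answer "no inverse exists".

48

Apply the Euclidean algorithm to 1739 and 471:
1739 = 3*471 + 326
471 = 1*326 + 145
326 = 2*145 + 36
145 = 4*36 + 1
36 = 36*1 + 0
The gcd is 1. Working backward:
1 = 145 − 4·36
1 = −4·326 + 9·145
1 = 9·471 − 13·326
1 = −13·1739 + 48·471
So 471·48 ≡ 1 (mod 1739).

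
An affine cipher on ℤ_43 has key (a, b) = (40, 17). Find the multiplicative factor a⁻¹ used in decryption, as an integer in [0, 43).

Apply the Euclidean algorithm to 43 and 40:
43 = 1·40 + 3
40 = 13·3 + 1
3 = 3·1 + 0
The gcd is 1. Working backward:
1 = 40 − 13·3
1 = −13·43 + 14·40
So 40·14 ≡ 1 (mod 43).

14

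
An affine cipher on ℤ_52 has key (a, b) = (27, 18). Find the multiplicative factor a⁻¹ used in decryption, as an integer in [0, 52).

Extended Euclidean algorithm:
52 = 1×27 + 25
27 = 1×25 + 2
25 = 12×2 + 1
2 = 2×1 + 0
Since gcd(27, 52) = 1, back-substitute to write 1 as a combination:
1 = 25 − 12·2
1 = −12·27 + 13·25
1 = 13·52 − 25·27
So 27·(-25) ≡ 1 (mod 52), and -25 ≡ 27 (mod 52).

27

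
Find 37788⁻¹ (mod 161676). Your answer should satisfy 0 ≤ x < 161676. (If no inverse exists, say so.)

Euclidean algorithm on 161676, 37788:
161676 = 4*37788 + 10524
37788 = 3*10524 + 6216
10524 = 1*6216 + 4308
6216 = 1*4308 + 1908
4308 = 2*1908 + 492
1908 = 3*492 + 432
492 = 1*432 + 60
432 = 7*60 + 12
60 = 5*12 + 0
The gcd is 12, not 1, hence no inverse exists.

no inverse exists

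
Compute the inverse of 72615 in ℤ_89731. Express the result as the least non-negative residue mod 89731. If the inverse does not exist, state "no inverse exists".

gcd(89731, 72615) by repeated division:
89731 = 1*72615 + 17116
72615 = 4*17116 + 4151
17116 = 4*4151 + 512
4151 = 8*512 + 55
512 = 9*55 + 17
55 = 3*17 + 4
17 = 4*4 + 1
4 = 4*1 + 0
The gcd is 1. Working backward:
1 = 17 − 4·4
1 = −4·55 + 13·17
1 = 13·512 − 121·55
1 = −121·4151 + 981·512
1 = 981·17116 − 4045·4151
1 = −4045·72615 + 17161·17116
1 = 17161·89731 − 21206·72615
Thus 72615·(-21206) ≡ 1 (mod 89731); reducing, -21206 mod 89731 = 68525.

68525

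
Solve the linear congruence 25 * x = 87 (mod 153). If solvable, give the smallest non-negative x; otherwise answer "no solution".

132

First find gcd(25, 153):
153 = 6*25 + 3
25 = 8*3 + 1
3 = 3*1 + 0
gcd = 1, so a unique solution mod 153 exists.
Back-substitute for the Bézout coefficients:
1 = 25 − 8·3
1 = −8·153 + 49·25
So 25·(49) ≡ 1 (mod 153), giving 25⁻¹ ≡ 49.
x ≡ 25⁻¹·87 ≡ 49·87 ≡ 132 (mod 153).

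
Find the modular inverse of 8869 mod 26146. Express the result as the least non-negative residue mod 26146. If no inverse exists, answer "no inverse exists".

Extended Euclidean algorithm:
26146 = 2×8869 + 8408
8869 = 1×8408 + 461
8408 = 18×461 + 110
461 = 4×110 + 21
110 = 5×21 + 5
21 = 4×5 + 1
5 = 5×1 + 0
gcd = 1, so the inverse exists. Back-substitute:
1 = 21 − 4·5
1 = −4·110 + 21·21
1 = 21·461 − 88·110
1 = −88·8408 + 1605·461
1 = 1605·8869 − 1693·8408
1 = −1693·26146 + 4991·8869
So 8869·4991 ≡ 1 (mod 26146).

4991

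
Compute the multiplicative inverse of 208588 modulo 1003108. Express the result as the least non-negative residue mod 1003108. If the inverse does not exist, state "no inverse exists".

Euclidean algorithm on 1003108, 208588:
1003108 = 4*208588 + 168756
208588 = 1*168756 + 39832
168756 = 4*39832 + 9428
39832 = 4*9428 + 2120
9428 = 4*2120 + 948
2120 = 2*948 + 224
948 = 4*224 + 52
224 = 4*52 + 16
52 = 3*16 + 4
16 = 4*4 + 0
gcd(208588, 1003108) = 4 ≠ 1, so 208588 has no multiplicative inverse modulo 1003108.

no inverse exists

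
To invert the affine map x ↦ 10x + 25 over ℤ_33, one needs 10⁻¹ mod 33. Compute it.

Apply the Euclidean algorithm to 33 and 10:
33 = 3*10 + 3
10 = 3*3 + 1
3 = 3*1 + 0
The gcd is 1. Working backward:
1 = 10 − 3·3
1 = −3·33 + 10·10
So 10·10 ≡ 1 (mod 33).

10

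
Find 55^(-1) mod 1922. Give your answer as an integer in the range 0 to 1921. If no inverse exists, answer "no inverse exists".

gcd(1922, 55) by repeated division:
1922 = 34×55 + 52
55 = 1×52 + 3
52 = 17×3 + 1
3 = 3×1 + 0
gcd = 1, so the inverse exists. Back-substitute:
1 = 52 − 17·3
1 = −17·55 + 18·52
1 = 18·1922 − 629·55
Hence 55⁻¹ ≡ -629 ≡ 1293 (mod 1922).

1293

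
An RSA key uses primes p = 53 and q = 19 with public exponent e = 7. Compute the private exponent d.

φ(n) = (p−1)(q−1) = 52·18 = 936.
Need d with 7·d ≡ 1 (mod 936). Apply the extended Euclidean algorithm:
936 = 133·7 + 5
7 = 1·5 + 2
5 = 2·2 + 1
2 = 2·1 + 0
Back-substitute:
1 = 5 − 2·2
1 = −2·7 + 3·5
1 = 3·936 − 401·7
So 7·(-401) ≡ 1 (mod 936), hence d ≡ -401 ≡ 535 (mod 936).

535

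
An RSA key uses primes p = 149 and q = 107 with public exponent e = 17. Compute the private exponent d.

5537

φ(n) = (p−1)(q−1) = 148·106 = 15688.
Need d with 17·d ≡ 1 (mod 15688). Apply the extended Euclidean algorithm:
15688 = 922*17 + 14
17 = 1*14 + 3
14 = 4*3 + 2
3 = 1*2 + 1
2 = 2*1 + 0
Back-substitute:
1 = 3 − 2
1 = −14 + 5·3
1 = 5·17 − 6·14
1 = −6·15688 + 5537·17
So 17·5537 ≡ 1 (mod 15688), hence d = 5537.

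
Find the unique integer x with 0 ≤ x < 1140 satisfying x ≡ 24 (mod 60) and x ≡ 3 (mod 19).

Write x = 24 + 60·k. Then 60·k ≡ 3 − 24 ≡ 17 (mod 19).
Need 60⁻¹ mod 19. Extended Euclid on (19, 3):
19 = 6*3 + 1
3 = 3*1 + 0
Back-substitute:
1 = 19 − 6·3
60⁻¹ ≡ 13 (mod 19), so k ≡ 13·17 ≡ 12 (mod 19).
x = 24 + 60·12 = 744.

744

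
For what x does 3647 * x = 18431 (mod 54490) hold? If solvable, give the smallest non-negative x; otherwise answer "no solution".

33473

First find gcd(3647, 54490):
54490 = 14×3647 + 3432
3647 = 1×3432 + 215
3432 = 15×215 + 207
215 = 1×207 + 8
207 = 25×8 + 7
8 = 1×7 + 1
7 = 7×1 + 0
gcd = 1, so a unique solution mod 54490 exists.
Back-substitute for the Bézout coefficients:
1 = 8 − 7
1 = −207 + 26·8
1 = 26·215 − 27·207
1 = −27·3432 + 431·215
1 = 431·3647 − 458·3432
1 = −458·54490 + 6843·3647
So 3647·(6843) ≡ 1 (mod 54490), giving 3647⁻¹ ≡ 6843.
x ≡ 3647⁻¹·18431 ≡ 6843·18431 ≡ 33473 (mod 54490).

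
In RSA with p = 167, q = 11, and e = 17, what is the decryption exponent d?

293

φ(n) = (p−1)(q−1) = 166·10 = 1660.
Need d with 17·d ≡ 1 (mod 1660). Apply the extended Euclidean algorithm:
1660 = 97*17 + 11
17 = 1*11 + 6
11 = 1*6 + 5
6 = 1*5 + 1
5 = 5*1 + 0
Back-substitute:
1 = 6 − 5
1 = −11 + 2·6
1 = 2·17 − 3·11
1 = −3·1660 + 293·17
So 17·293 ≡ 1 (mod 1660), hence d = 293.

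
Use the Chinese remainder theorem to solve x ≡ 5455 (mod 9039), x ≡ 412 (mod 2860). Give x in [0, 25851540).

21364612

Write x = 5455 + 9039·k. Then 9039·k ≡ 412 − 5455 ≡ 677 (mod 2860).
Need 9039⁻¹ mod 2860. Extended Euclid on (2860, 459):
2860 = 6×459 + 106
459 = 4×106 + 35
106 = 3×35 + 1
35 = 35×1 + 0
Back-substitute:
1 = 106 − 3·35
1 = −3·459 + 13·106
1 = 13·2860 − 81·459
9039⁻¹ ≡ 2779 (mod 2860), so k ≡ 2779·677 ≡ 2363 (mod 2860).
x = 5455 + 9039·2363 = 21364612.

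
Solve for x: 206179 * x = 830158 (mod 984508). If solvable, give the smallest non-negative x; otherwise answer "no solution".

First find gcd(206179, 984508):
984508 = 4*206179 + 159792
206179 = 1*159792 + 46387
159792 = 3*46387 + 20631
46387 = 2*20631 + 5125
20631 = 4*5125 + 131
5125 = 39*131 + 16
131 = 8*16 + 3
16 = 5*3 + 1
3 = 3*1 + 0
gcd = 1, so a unique solution mod 984508 exists.
Back-substitute for the Bézout coefficients:
1 = 16 − 5·3
1 = −5·131 + 41·16
1 = 41·5125 − 1604·131
1 = −1604·20631 + 6457·5125
1 = 6457·46387 − 14518·20631
1 = −14518·159792 + 50011·46387
1 = 50011·206179 − 64529·159792
1 = −64529·984508 + 308127·206179
So 206179·(308127) ≡ 1 (mod 984508), giving 206179⁻¹ ≡ 308127.
x ≡ 206179⁻¹·830158 ≡ 308127·830158 ≡ 210014 (mod 984508).

210014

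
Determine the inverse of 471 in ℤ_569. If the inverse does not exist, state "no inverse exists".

gcd(569, 471) by repeated division:
569 = 1·471 + 98
471 = 4·98 + 79
98 = 1·79 + 19
79 = 4·19 + 3
19 = 6·3 + 1
3 = 3·1 + 0
Since gcd(471, 569) = 1, back-substitute to write 1 as a combination:
1 = 19 − 6·3
1 = −6·79 + 25·19
1 = 25·98 − 31·79
1 = −31·471 + 149·98
1 = 149·569 − 180·471
Hence 471⁻¹ ≡ -180 ≡ 389 (mod 569).

389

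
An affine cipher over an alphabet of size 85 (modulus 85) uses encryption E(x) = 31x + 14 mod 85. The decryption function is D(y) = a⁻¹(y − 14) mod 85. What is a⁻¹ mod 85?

11

Apply the Euclidean algorithm to 85 and 31:
85 = 2*31 + 23
31 = 1*23 + 8
23 = 2*8 + 7
8 = 1*7 + 1
7 = 7*1 + 0
The gcd is 1. Working backward:
1 = 8 − 7
1 = −23 + 3·8
1 = 3·31 − 4·23
1 = −4·85 + 11·31
So 31·11 ≡ 1 (mod 85).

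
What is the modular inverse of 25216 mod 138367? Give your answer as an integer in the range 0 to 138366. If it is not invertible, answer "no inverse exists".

116599

Apply the Euclidean algorithm to 138367 and 25216:
138367 = 5·25216 + 12287
25216 = 2·12287 + 642
12287 = 19·642 + 89
642 = 7·89 + 19
89 = 4·19 + 13
19 = 1·13 + 6
13 = 2·6 + 1
6 = 6·1 + 0
Since gcd(25216, 138367) = 1, back-substitute to write 1 as a combination:
1 = 13 − 2·6
1 = −2·19 + 3·13
1 = 3·89 − 14·19
1 = −14·642 + 101·89
1 = 101·12287 − 1933·642
1 = −1933·25216 + 3967·12287
1 = 3967·138367 − 21768·25216
So 25216·(-21768) ≡ 1 (mod 138367), and -21768 ≡ 116599 (mod 138367).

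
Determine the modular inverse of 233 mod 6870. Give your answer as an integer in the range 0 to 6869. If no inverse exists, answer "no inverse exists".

Run Euclid on (6870, 233):
6870 = 29·233 + 113
233 = 2·113 + 7
113 = 16·7 + 1
7 = 7·1 + 0
The gcd is 1. Working backward:
1 = 113 − 16·7
1 = −16·233 + 33·113
1 = 33·6870 − 973·233
Hence 233⁻¹ ≡ -973 ≡ 5897 (mod 6870).

5897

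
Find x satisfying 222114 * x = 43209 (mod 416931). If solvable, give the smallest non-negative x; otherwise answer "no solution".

11092

First find gcd(222114, 416931):
416931 = 1×222114 + 194817
222114 = 1×194817 + 27297
194817 = 7×27297 + 3738
27297 = 7×3738 + 1131
3738 = 3×1131 + 345
1131 = 3×345 + 96
345 = 3×96 + 57
96 = 1×57 + 39
57 = 1×39 + 18
39 = 2×18 + 3
18 = 6×3 + 0
gcd = 3 and 3 | 43209, so solutions exist. Divide through by 3: 74038x ≡ 14403 (mod 138977).
Now find 74038⁻¹ mod 138977:
138977 = 1*74038 + 64939
74038 = 1*64939 + 9099
64939 = 7*9099 + 1246
9099 = 7*1246 + 377
1246 = 3*377 + 115
377 = 3*115 + 32
115 = 3*32 + 19
32 = 1*19 + 13
19 = 1*13 + 6
13 = 2*6 + 1
6 = 6*1 + 0
Back-substitute:
1 = 13 − 2·6
1 = −2·19 + 3·13
1 = 3·32 − 5·19
1 = −5·115 + 18·32
1 = 18·377 − 59·115
1 = −59·1246 + 195·377
1 = 195·9099 − 1424·1246
1 = −1424·64939 + 10163·9099
1 = 10163·74038 − 11587·64939
1 = −11587·138977 + 21750·74038
So 74038⁻¹ ≡ 21750 (mod 138977).
Then x ≡ 21750·14403 ≡ 11092 (mod 138977); the smallest non-negative solution is x = 11092.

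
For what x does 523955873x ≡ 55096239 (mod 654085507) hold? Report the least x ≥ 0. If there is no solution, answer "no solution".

First find gcd(523955873, 654085507):
654085507 = 1*523955873 + 130129634
523955873 = 4*130129634 + 3437337
130129634 = 37*3437337 + 2948165
3437337 = 1*2948165 + 489172
2948165 = 6*489172 + 13133
489172 = 37*13133 + 3251
13133 = 4*3251 + 129
3251 = 25*129 + 26
129 = 4*26 + 25
26 = 1*25 + 1
25 = 25*1 + 0
gcd = 1, so a unique solution mod 654085507 exists.
Back-substitute for the Bézout coefficients:
1 = 26 − 25
1 = −129 + 5·26
1 = 5·3251 − 126·129
1 = −126·13133 + 509·3251
1 = 509·489172 − 18959·13133
1 = −18959·2948165 + 114263·489172
1 = 114263·3437337 − 133222·2948165
1 = −133222·130129634 + 5043477·3437337
1 = 5043477·523955873 − 20307130·130129634
1 = −20307130·654085507 + 25350607·523955873
So 523955873·(25350607) ≡ 1 (mod 654085507), giving 523955873⁻¹ ≡ 25350607.
x ≡ 523955873⁻¹·55096239 ≡ 25350607·55096239 ≡ 29872892 (mod 654085507).

29872892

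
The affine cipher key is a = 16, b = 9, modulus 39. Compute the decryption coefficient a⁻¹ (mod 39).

22

Run Euclid on (39, 16):
39 = 2×16 + 7
16 = 2×7 + 2
7 = 3×2 + 1
2 = 2×1 + 0
gcd = 1, so the inverse exists. Back-substitute:
1 = 7 − 3·2
1 = −3·16 + 7·7
1 = 7·39 − 17·16
Hence 16⁻¹ ≡ -17 ≡ 22 (mod 39).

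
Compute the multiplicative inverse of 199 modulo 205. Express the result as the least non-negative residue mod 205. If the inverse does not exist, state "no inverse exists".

gcd(205, 199) by repeated division:
205 = 1×199 + 6
199 = 33×6 + 1
6 = 6×1 + 0
gcd = 1, so the inverse exists. Back-substitute:
1 = 199 − 33·6
1 = −33·205 + 34·199
So 199·34 ≡ 1 (mod 205).

34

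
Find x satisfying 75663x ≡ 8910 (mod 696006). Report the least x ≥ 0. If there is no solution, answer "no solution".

33594

First find gcd(75663, 696006):
696006 = 9·75663 + 15039
75663 = 5·15039 + 468
15039 = 32·468 + 63
468 = 7·63 + 27
63 = 2·27 + 9
27 = 3·9 + 0
gcd = 9 and 9 | 8910, so solutions exist. Divide through by 9: 8407x ≡ 990 (mod 77334).
Now find 8407⁻¹ mod 77334:
77334 = 9*8407 + 1671
8407 = 5*1671 + 52
1671 = 32*52 + 7
52 = 7*7 + 3
7 = 2*3 + 1
3 = 3*1 + 0
Back-substitute:
1 = 7 − 2·3
1 = −2·52 + 15·7
1 = 15·1671 − 482·52
1 = −482·8407 + 2425·1671
1 = 2425·77334 − 22307·8407
So 8407·(-22307) ≡ 1 (mod 77334), i.e. 8407⁻¹ ≡ 55027.
Then x ≡ 55027·990 ≡ 33594 (mod 77334); the smallest non-negative solution is x = 33594.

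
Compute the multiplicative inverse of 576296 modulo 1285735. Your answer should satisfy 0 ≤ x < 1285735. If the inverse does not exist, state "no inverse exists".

1253771

Apply the Euclidean algorithm to 1285735 and 576296:
1285735 = 2·576296 + 133143
576296 = 4·133143 + 43724
133143 = 3·43724 + 1971
43724 = 22·1971 + 362
1971 = 5·362 + 161
362 = 2·161 + 40
161 = 4·40 + 1
40 = 40·1 + 0
The gcd is 1. Working backward:
1 = 161 − 4·40
1 = −4·362 + 9·161
1 = 9·1971 − 49·362
1 = −49·43724 + 1087·1971
1 = 1087·133143 − 3310·43724
1 = −3310·576296 + 14327·133143
1 = 14327·1285735 − 31964·576296
So 576296·(-31964) ≡ 1 (mod 1285735), and -31964 ≡ 1253771 (mod 1285735).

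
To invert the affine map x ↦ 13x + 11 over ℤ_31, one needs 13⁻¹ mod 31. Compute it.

12

Run Euclid on (31, 13):
31 = 2·13 + 5
13 = 2·5 + 3
5 = 1·3 + 2
3 = 1·2 + 1
2 = 2·1 + 0
gcd = 1, so the inverse exists. Back-substitute:
1 = 3 − 2
1 = −5 + 2·3
1 = 2·13 − 5·5
1 = −5·31 + 12·13
So 13·12 ≡ 1 (mod 31).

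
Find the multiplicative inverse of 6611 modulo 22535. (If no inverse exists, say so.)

Apply the Euclidean algorithm to 22535 and 6611:
22535 = 3×6611 + 2702
6611 = 2×2702 + 1207
2702 = 2×1207 + 288
1207 = 4×288 + 55
288 = 5×55 + 13
55 = 4×13 + 3
13 = 4×3 + 1
3 = 3×1 + 0
gcd = 1, so the inverse exists. Back-substitute:
1 = 13 − 4·3
1 = −4·55 + 17·13
1 = 17·288 − 89·55
1 = −89·1207 + 373·288
1 = 373·2702 − 835·1207
1 = −835·6611 + 2043·2702
1 = 2043·22535 − 6964·6611
Thus 6611·(-6964) ≡ 1 (mod 22535); reducing, -6964 mod 22535 = 15571.

15571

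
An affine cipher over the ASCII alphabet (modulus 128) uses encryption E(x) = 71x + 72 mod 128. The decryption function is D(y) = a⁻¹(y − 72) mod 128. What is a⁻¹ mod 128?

Extended Euclidean algorithm:
128 = 1*71 + 57
71 = 1*57 + 14
57 = 4*14 + 1
14 = 14*1 + 0
gcd = 1, so the inverse exists. Back-substitute:
1 = 57 − 4·14
1 = −4·71 + 5·57
1 = 5·128 − 9·71
So 71·(-9) ≡ 1 (mod 128), and -9 ≡ 119 (mod 128).

119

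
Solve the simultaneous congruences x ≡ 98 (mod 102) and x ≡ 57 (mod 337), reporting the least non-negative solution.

26006

Write x = 98 + 102·k. Then 102·k ≡ 57 − 98 ≡ 296 (mod 337).
Need 102⁻¹ mod 337. Extended Euclid on (337, 102):
337 = 3·102 + 31
102 = 3·31 + 9
31 = 3·9 + 4
9 = 2·4 + 1
4 = 4·1 + 0
Back-substitute:
1 = 9 − 2·4
1 = −2·31 + 7·9
1 = 7·102 − 23·31
1 = −23·337 + 76·102
102⁻¹ ≡ 76 (mod 337), so k ≡ 76·296 ≡ 254 (mod 337).
x = 98 + 102·254 = 26006.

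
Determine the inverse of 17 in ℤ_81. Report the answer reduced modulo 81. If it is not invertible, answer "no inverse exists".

62

Apply the Euclidean algorithm to 81 and 17:
81 = 4*17 + 13
17 = 1*13 + 4
13 = 3*4 + 1
4 = 4*1 + 0
Since gcd(17, 81) = 1, back-substitute to write 1 as a combination:
1 = 13 − 3·4
1 = −3·17 + 4·13
1 = 4·81 − 19·17
So 17·(-19) ≡ 1 (mod 81), and -19 ≡ 62 (mod 81).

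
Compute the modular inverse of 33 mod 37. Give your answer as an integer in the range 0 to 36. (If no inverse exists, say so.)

Extended Euclidean algorithm:
37 = 1×33 + 4
33 = 8×4 + 1
4 = 4×1 + 0
gcd = 1, so the inverse exists. Back-substitute:
1 = 33 − 8·4
1 = −8·37 + 9·33
So 33·9 ≡ 1 (mod 37).

9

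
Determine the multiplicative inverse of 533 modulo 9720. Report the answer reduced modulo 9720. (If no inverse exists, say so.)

8717

Run Euclid on (9720, 533):
9720 = 18*533 + 126
533 = 4*126 + 29
126 = 4*29 + 10
29 = 2*10 + 9
10 = 1*9 + 1
9 = 9*1 + 0
gcd = 1, so the inverse exists. Back-substitute:
1 = 10 − 9
1 = −29 + 3·10
1 = 3·126 − 13·29
1 = −13·533 + 55·126
1 = 55·9720 − 1003·533
Hence 533⁻¹ ≡ -1003 ≡ 8717 (mod 9720).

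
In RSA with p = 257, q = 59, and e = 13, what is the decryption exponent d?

φ(n) = (p−1)(q−1) = 256·58 = 14848.
Need d with 13·d ≡ 1 (mod 14848). Apply the extended Euclidean algorithm:
14848 = 1142·13 + 2
13 = 6·2 + 1
2 = 2·1 + 0
Back-substitute:
1 = 13 − 6·2
1 = −6·14848 + 6853·13
So 13·6853 ≡ 1 (mod 14848), hence d = 6853.

6853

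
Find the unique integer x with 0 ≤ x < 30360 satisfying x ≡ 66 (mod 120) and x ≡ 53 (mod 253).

Write x = 66 + 120·k. Then 120·k ≡ 53 − 66 ≡ 240 (mod 253).
Need 120⁻¹ mod 253. Extended Euclid on (253, 120):
253 = 2*120 + 13
120 = 9*13 + 3
13 = 4*3 + 1
3 = 3*1 + 0
Back-substitute:
1 = 13 − 4·3
1 = −4·120 + 37·13
1 = 37·253 − 78·120
120⁻¹ ≡ 175 (mod 253), so k ≡ 175·240 ≡ 2 (mod 253).
x = 66 + 120·2 = 306.

306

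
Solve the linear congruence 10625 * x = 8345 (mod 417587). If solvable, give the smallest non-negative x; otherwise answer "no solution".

First find gcd(10625, 417587):
417587 = 39·10625 + 3212
10625 = 3·3212 + 989
3212 = 3·989 + 245
989 = 4·245 + 9
245 = 27·9 + 2
9 = 4·2 + 1
2 = 2·1 + 0
gcd = 1, so a unique solution mod 417587 exists.
Back-substitute for the Bézout coefficients:
1 = 9 − 4·2
1 = −4·245 + 109·9
1 = 109·989 − 440·245
1 = −440·3212 + 1429·989
1 = 1429·10625 − 4727·3212
1 = −4727·417587 + 185782·10625
So 10625·(185782) ≡ 1 (mod 417587), giving 10625⁻¹ ≡ 185782.
x ≡ 10625⁻¹·8345 ≡ 185782·8345 ≡ 267846 (mod 417587).

267846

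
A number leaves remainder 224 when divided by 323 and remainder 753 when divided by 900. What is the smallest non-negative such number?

201453

Write x = 224 + 323·k. Then 323·k ≡ 753 − 224 ≡ 529 (mod 900).
Need 323⁻¹ mod 900. Extended Euclid on (900, 323):
900 = 2·323 + 254
323 = 1·254 + 69
254 = 3·69 + 47
69 = 1·47 + 22
47 = 2·22 + 3
22 = 7·3 + 1
3 = 3·1 + 0
Back-substitute:
1 = 22 − 7·3
1 = −7·47 + 15·22
1 = 15·69 − 22·47
1 = −22·254 + 81·69
1 = 81·323 − 103·254
1 = −103·900 + 287·323
323⁻¹ ≡ 287 (mod 900), so k ≡ 287·529 ≡ 623 (mod 900).
x = 224 + 323·623 = 201453.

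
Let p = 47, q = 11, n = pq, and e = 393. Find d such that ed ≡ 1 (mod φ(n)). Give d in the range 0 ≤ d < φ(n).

357

φ(n) = (p−1)(q−1) = 46·10 = 460.
Need d with 393·d ≡ 1 (mod 460). Apply the extended Euclidean algorithm:
460 = 1*393 + 67
393 = 5*67 + 58
67 = 1*58 + 9
58 = 6*9 + 4
9 = 2*4 + 1
4 = 4*1 + 0
Back-substitute:
1 = 9 − 2·4
1 = −2·58 + 13·9
1 = 13·67 − 15·58
1 = −15·393 + 88·67
1 = 88·460 − 103·393
So 393·(-103) ≡ 1 (mod 460), hence d ≡ -103 ≡ 357 (mod 460).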